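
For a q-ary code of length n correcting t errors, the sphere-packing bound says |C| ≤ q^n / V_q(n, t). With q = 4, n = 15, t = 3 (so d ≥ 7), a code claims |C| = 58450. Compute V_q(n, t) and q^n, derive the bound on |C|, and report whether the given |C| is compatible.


V_q(n, t) = 13276, q^n = 1073741824, Hamming bound = 80878, |C| = 58450 ≤ bound (satisfied).

Step 1: Compute V_q(n, t) = Σ_{j=0}^3 C(n, j) (q−1)^j.
  j = 0: C(15,0)·(3)^0 = 1·1 = 1.
  j = 1: C(15,1)·(3)^1 = 15·3 = 45.
  j = 2: C(15,2)·(3)^2 = 105·9 = 945.
  j = 3: C(15,3)·(3)^3 = 455·27 = 12285.
  V_q(n, t) = 1 + 45 + 945 + 12285 = 13276.
Step 2: q^n = 4^15 = 1073741824.
Step 3: Hamming bound ⌊q^n / V_q(n,t)⌋ = ⌊1073741824/13276⌋ = 80878.
Step 4: Compare |C| = 58450 to 80878: satisfied.
The claimed |C| lies below the Hamming bound.


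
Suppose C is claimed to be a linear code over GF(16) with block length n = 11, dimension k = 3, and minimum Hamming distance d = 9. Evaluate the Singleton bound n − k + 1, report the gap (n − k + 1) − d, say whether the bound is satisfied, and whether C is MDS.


Singleton RHS = n − k + 1 = 9, slack = 0, bound satisfied, MDS.

Singleton bound: d ≤ n − k + 1.
Here n = 11, k = 3, so n − k + 1 = 9.
Given d = 9, check d ≤ 9: YES.
Slack = (n − k + 1) − d = 0.
The code is MDS (slack = 0).
Description: the claimed parameters are [11, 3, 9]_16; such a code would be MDS (meets Singleton bound).


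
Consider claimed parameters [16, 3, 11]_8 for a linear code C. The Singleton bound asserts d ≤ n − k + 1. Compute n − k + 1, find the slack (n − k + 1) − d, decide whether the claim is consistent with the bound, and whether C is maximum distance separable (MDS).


Singleton RHS = n − k + 1 = 14, slack = 3, bound satisfied, not MDS.

Singleton bound: d ≤ n − k + 1.
Here n = 16, k = 3, so n − k + 1 = 14.
Given d = 11, check d ≤ 14: YES.
Slack = (n − k + 1) − d = 3.
The code is NOT MDS (slack = 3 > 0).
Description: the claimed parameters are [16, 3, 11]_8; such a code would be non-MDS.


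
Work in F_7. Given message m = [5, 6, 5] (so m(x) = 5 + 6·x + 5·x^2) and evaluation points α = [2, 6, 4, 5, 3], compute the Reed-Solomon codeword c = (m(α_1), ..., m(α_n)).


c = [2, 4, 4, 6, 5]

Message polynomial: m(x) = 5 + 6·x + 5·x^2 (mod 7).
For each evaluation point α_i, compute m(α_i) mod 7:
  α_1 = 2: Horner steps 5 → 2 → 2, so m(2) = 2.
  α_2 = 6: Horner steps 5 → 1 → 4, so m(6) = 4.
  α_3 = 4: Horner steps 5 → 5 → 4, so m(4) = 4.
  α_4 = 5: Horner steps 5 → 3 → 6, so m(5) = 6.
  α_5 = 3: Horner steps 5 → 0 → 5, so m(3) = 5.
Codeword c = [2, 4, 4, 6, 5] ∈ F_7^5.


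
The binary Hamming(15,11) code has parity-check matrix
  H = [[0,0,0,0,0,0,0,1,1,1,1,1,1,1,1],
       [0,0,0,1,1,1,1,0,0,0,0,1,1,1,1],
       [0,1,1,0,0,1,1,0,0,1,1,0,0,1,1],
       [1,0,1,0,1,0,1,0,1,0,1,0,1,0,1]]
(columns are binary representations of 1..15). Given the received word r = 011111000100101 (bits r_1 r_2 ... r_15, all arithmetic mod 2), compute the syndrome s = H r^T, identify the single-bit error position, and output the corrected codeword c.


s = (1, 1, 1, 0)^T, error position = 14, corrected codeword c = 011111000100111

Compute s = H r^T mod 2 one row at a time:
  s_1 = 0 + 0 + 1 + 0 + 0 + 1 + 0 + 1 = 3 ≡ 1 (mod 2).
  s_2 = 1 + 1 + 1 + 0 + 0 + 1 + 0 + 1 = 5 ≡ 1 (mod 2).
  s_3 = 1 + 1 + 1 + 0 + 1 + 0 + 0 + 1 = 5 ≡ 1 (mod 2).
  s_4 = 0 + 1 + 1 + 0 + 0 + 0 + 1 + 1 = 4 ≡ 0 (mod 2).
s = (1, 1, 1, 0)^T — this equals column 14 of H (binary 1110), so error is at position 14.
Correct: flip bit 14 of r = 011111000100101 to get c = 011111000100111.


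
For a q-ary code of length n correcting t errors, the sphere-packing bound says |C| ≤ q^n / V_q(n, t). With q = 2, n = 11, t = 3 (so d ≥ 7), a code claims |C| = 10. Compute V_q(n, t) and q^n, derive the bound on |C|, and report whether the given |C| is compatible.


V_q(n, t) = 232, q^n = 2048, Hamming bound = 8, |C| = 10 > bound (violated).

Step 1: Compute V_q(n, t) = Σ_{j=0}^3 C(n, j) (q−1)^j.
  j = 0: C(11,0)·(1)^0 = 1·1 = 1.
  j = 1: C(11,1)·(1)^1 = 11·1 = 11.
  j = 2: C(11,2)·(1)^2 = 55·1 = 55.
  j = 3: C(11,3)·(1)^3 = 165·1 = 165.
  V_q(n, t) = 1 + 11 + 55 + 165 = 232.
Step 2: q^n = 2^11 = 2048.
Step 3: Hamming bound ⌊q^n / V_q(n,t)⌋ = ⌊2048/232⌋ = 8.
Step 4: Compare |C| = 10 to 8: violated.
The claimed |C| lies above the Hamming bound, so no 2-ary code of length 11 with d ≥ 7 can have 10 codewords.


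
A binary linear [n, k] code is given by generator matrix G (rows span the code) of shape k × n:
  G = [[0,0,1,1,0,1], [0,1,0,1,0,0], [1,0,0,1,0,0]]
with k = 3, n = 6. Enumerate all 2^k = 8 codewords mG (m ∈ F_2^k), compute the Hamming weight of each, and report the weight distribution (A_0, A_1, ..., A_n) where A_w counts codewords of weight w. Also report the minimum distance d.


Weight distribution: A_0 = 1, A_2 = 3, A_3 = 3, A_5 = 1. Minimum distance d = 2.

Enumerate all 2^3 = 8 messages m ∈ F_2^3.
For each, compute codeword c = mG in F_2^6, then tally its weight.
  m = 000 → c = 000000, weight = 0.
  m = 100 → c = 001101, weight = 3.
  m = 010 → c = 010100, weight = 2.
  m = 110 → c = 011001, weight = 3.
  m = 001 → c = 100100, weight = 2.
  m = 101 → c = 101001, weight = 3.
  m = 011 → c = 110000, weight = 2.
  m = 111 → c = 111101, weight = 5.
Tally weights:
  weight 0: 1 codewords.
  weight 2: 3 codewords.
  weight 3: 3 codewords.
  weight 5: 1 codewords.
Minimum distance d = smallest w > 0 with A_w > 0 = 2.
Sanity: Σ A_w = 8 = 2^3 = 8 ✓.


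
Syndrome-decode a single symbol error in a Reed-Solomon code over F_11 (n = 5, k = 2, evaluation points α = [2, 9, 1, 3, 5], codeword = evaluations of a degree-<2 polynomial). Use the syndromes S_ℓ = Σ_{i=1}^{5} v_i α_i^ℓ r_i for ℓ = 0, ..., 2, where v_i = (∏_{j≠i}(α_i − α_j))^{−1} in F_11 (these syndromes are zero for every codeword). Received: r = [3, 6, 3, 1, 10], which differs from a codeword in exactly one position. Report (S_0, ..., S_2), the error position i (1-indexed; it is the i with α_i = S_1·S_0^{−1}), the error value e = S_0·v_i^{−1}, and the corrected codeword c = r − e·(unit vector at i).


S = (1, 2, 4), error at position 1, error magnitude e = 1, c = [2, 6, 3, 1, 10].

Step 1: column multipliers v_i = (∏_{j≠i}(α_i − α_j))^{−1} mod 11.
  i = 1 (α = 2): (2−9)(2−1)(2−3)(2−5) = (−7)·1·(−1)·(−3) = −21 ≡ 1, so v_1 = 1^{−1} = 1 (mod 11).
  i = 2 (α = 9): (9−2)(9−1)(9−3)(9−5) = 7·8·6·4 = 1344 ≡ 2, so v_2 = 2^{−1} = 6 (mod 11).
  i = 3 (α = 1): (1−2)(1−9)(1−3)(1−5) = (−1)·(−8)·(−2)·(−4) = 64 ≡ 9, so v_3 = 9^{−1} = 5 (mod 11).
  i = 4 (α = 3): (3−2)(3−9)(3−1)(3−5) = 1·(−6)·2·(−2) = 24 ≡ 2, so v_4 = 2^{−1} = 6 (mod 11).
  i = 5 (α = 5): (5−2)(5−9)(5−1)(5−3) = 3·(−4)·4·2 = −96 ≡ 3, so v_5 = 3^{−1} = 4 (mod 11).
  v = [1, 6, 5, 6, 4].
Step 2: syndromes of r = [3, 6, 3, 1, 10] (all sums mod 11).
  S_0 = Σ v_i r_i = 1·3 + 6·6 + 5·3 + 6·1 + 4·10 = 100 ≡ 1.
  S_1 = Σ v_i α_i r_i = 1·2·3 + 6·9·6 + 5·1·3 + 6·3·1 + 4·5·10 = 563 ≡ 2.
  α_i^2 mod 11 = [4, 4, 1, 9, 3].
  S_2 = Σ v_i α_i^2 r_i = 1·4·3 + 6·4·6 + 5·1·3 + 6·9·1 + 4·3·10 = 345 ≡ 4.
  S = (1, 2, 4) ≠ 0, so r is not a codeword (an error is present).
Step 3: locate the error. For a single error e at position i, S_ℓ = v_i·e·α_i^ℓ, so α_err = S_1/S_0.
  S_0^{−1} = 1^{−1} = 1 (mod 11), so α_err = 2·1 = 2 ≡ 2 = α_1. Error position i = 1.
  Consistency check: S_2/S_1 = 4·6 = 24 ≡ 2 = α_err ✓ (single-error assumption holds).
Step 4: error magnitude e = S_0/v_1 = S_0·∏_{j≠1}(α_1 − α_j) = 1·1 = 1 ≡ 1 (mod 11).
Step 5: correct position 1: c_1 = r_1 − e = 3 − 1 ≡ 2 (mod 11). Hence c = [2, 6, 3, 1, 10].
  Check: interpolating c through the α_i gives m(x) = 4 + 10·x (degree < 2) with m(α_i) = c_i for every i, so c is indeed a codeword.


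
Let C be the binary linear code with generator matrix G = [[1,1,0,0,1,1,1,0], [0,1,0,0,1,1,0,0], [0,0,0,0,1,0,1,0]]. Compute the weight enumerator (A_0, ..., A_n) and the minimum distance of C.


Weight distribution: A_0 = 1, A_2 = 3, A_3 = 3, A_5 = 1. Minimum distance d = 2.

Enumerate all 2^3 = 8 messages m ∈ F_2^3.
For each, compute codeword c = mG in F_2^8, then tally its weight.
  m = 000 → c = 00000000, weight = 0.
  m = 100 → c = 11001110, weight = 5.
  m = 010 → c = 01001100, weight = 3.
  m = 110 → c = 10000010, weight = 2.
  m = 001 → c = 00001010, weight = 2.
  m = 101 → c = 11000100, weight = 3.
  m = 011 → c = 01000110, weight = 3.
  m = 111 → c = 10001000, weight = 2.
Tally weights:
  weight 0: 1 codewords.
  weight 2: 3 codewords.
  weight 3: 3 codewords.
  weight 5: 1 codewords.
Minimum distance d = smallest w > 0 with A_w > 0 = 2.
Sanity: Σ A_w = 8 = 2^3 = 8 ✓.


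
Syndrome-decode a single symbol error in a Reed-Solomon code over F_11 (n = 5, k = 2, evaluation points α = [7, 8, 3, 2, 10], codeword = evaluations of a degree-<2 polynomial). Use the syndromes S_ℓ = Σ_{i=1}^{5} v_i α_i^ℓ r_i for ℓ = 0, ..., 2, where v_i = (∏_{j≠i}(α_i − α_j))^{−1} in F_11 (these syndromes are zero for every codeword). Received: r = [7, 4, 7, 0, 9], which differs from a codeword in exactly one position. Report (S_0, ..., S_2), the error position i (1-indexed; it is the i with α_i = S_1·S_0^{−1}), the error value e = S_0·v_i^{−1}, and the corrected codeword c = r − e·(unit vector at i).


S = (7, 10, 8), error at position 3, error magnitude e = 10, c = [7, 4, 8, 0, 9].

Step 1: column multipliers v_i = (∏_{j≠i}(α_i − α_j))^{−1} mod 11.
  i = 1 (α = 7): (7−8)(7−3)(7−2)(7−10) = (−1)·4·5·(−3) = 60 ≡ 5, so v_1 = 5^{−1} = 9 (mod 11).
  i = 2 (α = 8): (8−7)(8−3)(8−2)(8−10) = 1·5·6·(−2) = −60 ≡ 6, so v_2 = 6^{−1} = 2 (mod 11).
  i = 3 (α = 3): (3−7)(3−8)(3−2)(3−10) = (−4)·(−5)·1·(−7) = −140 ≡ 3, so v_3 = 3^{−1} = 4 (mod 11).
  i = 4 (α = 2): (2−7)(2−8)(2−3)(2−10) = (−5)·(−6)·(−1)·(−8) = 240 ≡ 9, so v_4 = 9^{−1} = 5 (mod 11).
  i = 5 (α = 10): (10−7)(10−8)(10−3)(10−2) = 3·2·7·8 = 336 ≡ 6, so v_5 = 6^{−1} = 2 (mod 11).
  v = [9, 2, 4, 5, 2].
Step 2: syndromes of r = [7, 4, 7, 0, 9] (all sums mod 11).
  S_0 = Σ v_i r_i = 9·7 + 2·4 + 4·7 + 5·0 + 2·9 = 117 ≡ 7.
  S_1 = Σ v_i α_i r_i = 9·7·7 + 2·8·4 + 4·3·7 + 5·2·0 + 2·10·9 = 769 ≡ 10.
  α_i^2 mod 11 = [5, 9, 9, 4, 1].
  S_2 = Σ v_i α_i^2 r_i = 9·5·7 + 2·9·4 + 4·9·7 + 5·4·0 + 2·1·9 = 657 ≡ 8.
  S = (7, 10, 8) ≠ 0, so r is not a codeword (an error is present).
Step 3: locate the error. For a single error e at position i, S_ℓ = v_i·e·α_i^ℓ, so α_err = S_1/S_0.
  S_0^{−1} = 7^{−1} = 8 (mod 11), so α_err = 10·8 = 80 ≡ 3 = α_3. Error position i = 3.
  Consistency check: S_2/S_1 = 8·10 = 80 ≡ 3 = α_err ✓ (single-error assumption holds).
Step 4: error magnitude e = S_0/v_3 = S_0·∏_{j≠3}(α_3 − α_j) = 7·3 = 21 ≡ 10 (mod 11).
Step 5: correct position 3: c_3 = r_3 − e = 7 − 10 ≡ 8 (mod 11). Hence c = [7, 4, 8, 0, 9].
  Check: interpolating c through the α_i gives m(x) = 6 + 8·x (degree < 2) with m(α_i) = c_i for every i, so c is indeed a codeword.


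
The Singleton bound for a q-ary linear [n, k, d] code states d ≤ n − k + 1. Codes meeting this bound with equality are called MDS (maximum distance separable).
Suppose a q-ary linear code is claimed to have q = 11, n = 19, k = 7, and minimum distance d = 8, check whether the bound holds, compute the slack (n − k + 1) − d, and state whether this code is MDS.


Singleton RHS = n − k + 1 = 13, slack = 5, bound satisfied, not MDS.

Singleton bound: d ≤ n − k + 1.
Here n = 19, k = 7, so n − k + 1 = 13.
Given d = 8, check d ≤ 13: YES.
Slack = (n − k + 1) − d = 5.
The code is NOT MDS (slack = 5 > 0).
Description: the claimed parameters are [19, 7, 8]_11; such a code would be non-MDS.


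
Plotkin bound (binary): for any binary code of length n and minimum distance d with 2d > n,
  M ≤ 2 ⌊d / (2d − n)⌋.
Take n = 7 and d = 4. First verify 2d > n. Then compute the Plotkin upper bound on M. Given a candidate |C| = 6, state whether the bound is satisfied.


Plotkin bound M ≤ 8; given |C| = 6 ≤ bound (satisfied).

Check applicability: 2d = 8, n = 7.
2d − n = 1 > 0, so Plotkin applies.
Compute d/(2d−n) = 4/1 ≈ 4.0000.
⌊d/(2d−n)⌋ = 4.
Plotkin bound: M ≤ 2·4 = 8.
Given |C| = 6, check: satisfied.
This |C| is below the Plotkin bound.


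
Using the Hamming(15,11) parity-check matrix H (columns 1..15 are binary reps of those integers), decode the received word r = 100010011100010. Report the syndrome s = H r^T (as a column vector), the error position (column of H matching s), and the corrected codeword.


s = (0, 0, 0, 1)^T, error position = 1, corrected codeword c = 000010011100010

Compute s = H r^T mod 2 one row at a time:
  s_1 = 1 + 1 + 1 + 0 + 0 + 0 + 1 + 0 = 4 ≡ 0 (mod 2).
  s_2 = 0 + 1 + 0 + 0 + 0 + 0 + 1 + 0 = 2 ≡ 0 (mod 2).
  s_3 = 0 + 0 + 0 + 0 + 1 + 0 + 1 + 0 = 2 ≡ 0 (mod 2).
  s_4 = 1 + 0 + 1 + 0 + 1 + 0 + 0 + 0 = 3 ≡ 1 (mod 2).
s = (0, 0, 0, 1)^T — this equals column 1 of H (binary 0001), so error is at position 1.
Correct: flip bit 1 of r = 100010011100010 to get c = 000010011100010.


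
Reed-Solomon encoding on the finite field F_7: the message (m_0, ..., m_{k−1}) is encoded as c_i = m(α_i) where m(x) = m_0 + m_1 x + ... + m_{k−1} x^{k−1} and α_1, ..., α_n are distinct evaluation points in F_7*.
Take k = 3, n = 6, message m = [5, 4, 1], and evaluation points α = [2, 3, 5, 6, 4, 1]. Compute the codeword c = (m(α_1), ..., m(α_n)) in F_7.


c = [3, 5, 1, 2, 2, 3]

Message polynomial: m(x) = 5 + 4·x + 1·x^2 (mod 7).
For each evaluation point α_i, compute m(α_i) mod 7:
  α_1 = 2: Horner steps 1 → 6 → 3, so m(2) = 3.
  α_2 = 3: Horner steps 1 → 0 → 5, so m(3) = 5.
  α_3 = 5: Horner steps 1 → 2 → 1, so m(5) = 1.
  α_4 = 6: Horner steps 1 → 3 → 2, so m(6) = 2.
  α_5 = 4: Horner steps 1 → 1 → 2, so m(4) = 2.
  α_6 = 1: Horner steps 1 → 5 → 3, so m(1) = 3.
Codeword c = [3, 5, 1, 2, 2, 3] ∈ F_7^6.


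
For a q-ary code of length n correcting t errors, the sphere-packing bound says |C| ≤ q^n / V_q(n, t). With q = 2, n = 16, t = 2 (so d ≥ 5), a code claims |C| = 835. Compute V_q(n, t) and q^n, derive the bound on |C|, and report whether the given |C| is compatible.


V_q(n, t) = 137, q^n = 65536, Hamming bound = 478, |C| = 835 > bound (violated).

Step 1: Compute V_q(n, t) = Σ_{j=0}^2 C(n, j) (q−1)^j.
  j = 0: C(16,0)·(1)^0 = 1·1 = 1.
  j = 1: C(16,1)·(1)^1 = 16·1 = 16.
  j = 2: C(16,2)·(1)^2 = 120·1 = 120.
  V_q(n, t) = 1 + 16 + 120 = 137.
Step 2: q^n = 2^16 = 65536.
Step 3: Hamming bound ⌊q^n / V_q(n,t)⌋ = ⌊65536/137⌋ = 478.
Step 4: Compare |C| = 835 to 478: violated.
The claimed |C| lies above the Hamming bound, so no 2-ary code of length 16 with d ≥ 5 can have 835 codewords.


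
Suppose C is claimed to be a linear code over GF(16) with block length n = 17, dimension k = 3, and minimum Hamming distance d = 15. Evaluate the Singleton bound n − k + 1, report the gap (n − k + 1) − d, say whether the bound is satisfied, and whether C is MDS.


Singleton RHS = n − k + 1 = 15, slack = 0, bound satisfied, MDS.

Singleton bound: d ≤ n − k + 1.
Here n = 17, k = 3, so n − k + 1 = 15.
Given d = 15, check d ≤ 15: YES.
Slack = (n − k + 1) − d = 0.
The code is MDS (slack = 0).
Description: the claimed parameters are [17, 3, 15]_16; such a code would be MDS (meets Singleton bound).


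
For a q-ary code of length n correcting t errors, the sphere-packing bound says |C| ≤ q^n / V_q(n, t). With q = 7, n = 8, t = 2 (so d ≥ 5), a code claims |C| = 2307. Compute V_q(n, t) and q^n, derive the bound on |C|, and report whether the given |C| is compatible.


V_q(n, t) = 1057, q^n = 5764801, Hamming bound = 5453, |C| = 2307 ≤ bound (satisfied).

Step 1: Compute V_q(n, t) = Σ_{j=0}^2 C(n, j) (q−1)^j.
  j = 0: C(8,0)·(6)^0 = 1·1 = 1.
  j = 1: C(8,1)·(6)^1 = 8·6 = 48.
  j = 2: C(8,2)·(6)^2 = 28·36 = 1008.
  V_q(n, t) = 1 + 48 + 1008 = 1057.
Step 2: q^n = 7^8 = 5764801.
Step 3: Hamming bound ⌊q^n / V_q(n,t)⌋ = ⌊5764801/1057⌋ = 5453.
Step 4: Compare |C| = 2307 to 5453: satisfied.
The claimed |C| lies below the Hamming bound.


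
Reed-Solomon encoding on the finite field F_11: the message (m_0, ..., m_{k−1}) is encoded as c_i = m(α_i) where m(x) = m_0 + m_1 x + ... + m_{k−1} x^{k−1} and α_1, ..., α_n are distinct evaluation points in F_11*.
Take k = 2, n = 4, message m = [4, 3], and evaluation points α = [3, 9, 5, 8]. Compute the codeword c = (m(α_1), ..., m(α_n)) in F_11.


c = [2, 9, 8, 6]

Message polynomial: m(x) = 4 + 3·x (mod 11).
For each evaluation point α_i, compute m(α_i) mod 11:
  α_1 = 3: Horner steps 3 → 2, so m(3) = 2.
  α_2 = 9: Horner steps 3 → 9, so m(9) = 9.
  α_3 = 5: Horner steps 3 → 8, so m(5) = 8.
  α_4 = 8: Horner steps 3 → 6, so m(8) = 6.
Codeword c = [2, 9, 8, 6] ∈ F_11^4.


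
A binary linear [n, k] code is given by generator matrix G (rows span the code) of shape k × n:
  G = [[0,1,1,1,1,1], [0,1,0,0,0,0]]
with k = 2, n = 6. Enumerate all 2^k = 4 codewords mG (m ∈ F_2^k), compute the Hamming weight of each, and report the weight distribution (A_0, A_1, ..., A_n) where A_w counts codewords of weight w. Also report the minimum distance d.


Weight distribution: A_0 = 1, A_1 = 1, A_4 = 1, A_5 = 1. Minimum distance d = 1.

Enumerate all 2^2 = 4 messages m ∈ F_2^2.
For each, compute codeword c = mG in F_2^6, then tally its weight.
  m = 00 → c = 000000, weight = 0.
  m = 10 → c = 011111, weight = 5.
  m = 01 → c = 010000, weight = 1.
  m = 11 → c = 001111, weight = 4.
Tally weights:
  weight 0: 1 codewords.
  weight 1: 1 codewords.
  weight 4: 1 codewords.
  weight 5: 1 codewords.
Minimum distance d = smallest w > 0 with A_w > 0 = 1.
Sanity: Σ A_w = 4 = 2^2 = 4 ✓.


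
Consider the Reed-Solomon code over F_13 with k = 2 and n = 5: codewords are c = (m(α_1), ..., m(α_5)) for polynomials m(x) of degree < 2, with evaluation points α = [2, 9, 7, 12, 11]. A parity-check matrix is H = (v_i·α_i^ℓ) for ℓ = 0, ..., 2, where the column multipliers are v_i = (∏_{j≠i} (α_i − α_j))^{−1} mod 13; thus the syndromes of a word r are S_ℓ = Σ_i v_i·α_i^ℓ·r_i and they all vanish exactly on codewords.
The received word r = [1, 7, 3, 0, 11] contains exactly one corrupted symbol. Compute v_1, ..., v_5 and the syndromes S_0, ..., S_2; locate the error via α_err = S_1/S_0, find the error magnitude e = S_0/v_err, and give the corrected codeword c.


S = (2, 4, 8), error at position 1, error magnitude e = 8, c = [6, 7, 3, 0, 11].

Step 1: column multipliers v_i = (∏_{j≠i}(α_i − α_j))^{−1} mod 13.
  i = 1 (α = 2): (2−9)(2−7)(2−12)(2−11) = (−7)·(−5)·(−10)·(−9) = 3150 ≡ 4, so v_1 = 4^{−1} = 10 (mod 13).
  i = 2 (α = 9): (9−2)(9−7)(9−12)(9−11) = 7·2·(−3)·(−2) = 84 ≡ 6, so v_2 = 6^{−1} = 11 (mod 13).
  i = 3 (α = 7): (7−2)(7−9)(7−12)(7−11) = 5·(−2)·(−5)·(−4) = −200 ≡ 8, so v_3 = 8^{−1} = 5 (mod 13).
  i = 4 (α = 12): (12−2)(12−9)(12−7)(12−11) = 10·3·5·1 = 150 ≡ 7, so v_4 = 7^{−1} = 2 (mod 13).
  i = 5 (α = 11): (11−2)(11−9)(11−7)(11−12) = 9·2·4·(−1) = −72 ≡ 6, so v_5 = 6^{−1} = 11 (mod 13).
  v = [10, 11, 5, 2, 11].
Step 2: syndromes of r = [1, 7, 3, 0, 11] (all sums mod 13).
  S_0 = Σ v_i r_i = 10·1 + 11·7 + 5·3 + 2·0 + 11·11 = 223 ≡ 2.
  S_1 = Σ v_i α_i r_i = 10·2·1 + 11·9·7 + 5·7·3 + 2·12·0 + 11·11·11 = 2149 ≡ 4.
  α_i^2 mod 13 = [4, 3, 10, 1, 4].
  S_2 = Σ v_i α_i^2 r_i = 10·4·1 + 11·3·7 + 5·10·3 + 2·1·0 + 11·4·11 = 905 ≡ 8.
  S = (2, 4, 8) ≠ 0, so r is not a codeword (an error is present).
Step 3: locate the error. For a single error e at position i, S_ℓ = v_i·e·α_i^ℓ, so α_err = S_1/S_0.
  S_0^{−1} = 2^{−1} = 7 (mod 13), so α_err = 4·7 = 28 ≡ 2 = α_1. Error position i = 1.
  Consistency check: S_2/S_1 = 8·10 = 80 ≡ 2 = α_err ✓ (single-error assumption holds).
Step 4: error magnitude e = S_0/v_1 = S_0·∏_{j≠1}(α_1 − α_j) = 2·4 = 8 ≡ 8 (mod 13).
Step 5: correct position 1: c_1 = r_1 − e = 1 − 8 ≡ 6 (mod 13). Hence c = [6, 7, 3, 0, 11].
  Check: interpolating c through the α_i gives m(x) = 2 + 2·x (degree < 2) with m(α_i) = c_i for every i, so c is indeed a codeword.


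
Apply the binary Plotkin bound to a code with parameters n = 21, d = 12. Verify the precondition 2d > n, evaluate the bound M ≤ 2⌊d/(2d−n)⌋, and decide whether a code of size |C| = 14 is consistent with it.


Plotkin bound M ≤ 8; given |C| = 14 > bound (violated).

Check applicability: 2d = 24, n = 21.
2d − n = 3 > 0, so Plotkin applies.
Compute d/(2d−n) = 12/3 ≈ 4.0000.
⌊d/(2d−n)⌋ = 4.
Plotkin bound: M ≤ 2·4 = 8.
Given |C| = 14, check: VIOLATED.
This |C| is above the Plotkin bound, so no binary code with n = 21, d = 12 and 14 codewords exists.


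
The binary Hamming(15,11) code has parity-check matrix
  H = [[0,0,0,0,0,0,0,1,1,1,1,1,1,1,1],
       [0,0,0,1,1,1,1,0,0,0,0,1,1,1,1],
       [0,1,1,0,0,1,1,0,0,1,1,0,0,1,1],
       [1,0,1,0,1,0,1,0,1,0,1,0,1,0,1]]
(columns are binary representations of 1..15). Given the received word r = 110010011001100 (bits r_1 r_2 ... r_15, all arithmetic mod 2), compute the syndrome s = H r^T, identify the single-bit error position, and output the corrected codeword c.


s = (0, 1, 1, 0)^T, error position = 6, corrected codeword c = 110011011001100

Compute s = H r^T mod 2 one row at a time:
  s_1 = 1 + 1 + 0 + 0 + 1 + 1 + 0 + 0 = 4 ≡ 0 (mod 2).
  s_2 = 0 + 1 + 0 + 0 + 1 + 1 + 0 + 0 = 3 ≡ 1 (mod 2).
  s_3 = 1 + 0 + 0 + 0 + 0 + 0 + 0 + 0 = 1 ≡ 1 (mod 2).
  s_4 = 1 + 0 + 1 + 0 + 1 + 0 + 1 + 0 = 4 ≡ 0 (mod 2).
s = (0, 1, 1, 0)^T — this equals column 6 of H (binary 0110), so error is at position 6.
Correct: flip bit 6 of r = 110010011001100 to get c = 110011011001100.


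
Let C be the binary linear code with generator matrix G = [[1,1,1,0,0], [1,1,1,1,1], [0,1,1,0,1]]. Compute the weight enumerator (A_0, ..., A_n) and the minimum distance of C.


Weight distribution: A_0 = 1, A_2 = 3, A_3 = 3, A_5 = 1. Minimum distance d = 2.

Enumerate all 2^3 = 8 messages m ∈ F_2^3.
For each, compute codeword c = mG in F_2^5, then tally its weight.
  m = 000 → c = 00000, weight = 0.
  m = 100 → c = 11100, weight = 3.
  m = 010 → c = 11111, weight = 5.
  m = 110 → c = 00011, weight = 2.
  m = 001 → c = 01101, weight = 3.
  m = 101 → c = 10001, weight = 2.
  m = 011 → c = 10010, weight = 2.
  m = 111 → c = 01110, weight = 3.
Tally weights:
  weight 0: 1 codewords.
  weight 2: 3 codewords.
  weight 3: 3 codewords.
  weight 5: 1 codewords.
Minimum distance d = smallest w > 0 with A_w > 0 = 2.
Sanity: Σ A_w = 8 = 2^3 = 8 ✓.


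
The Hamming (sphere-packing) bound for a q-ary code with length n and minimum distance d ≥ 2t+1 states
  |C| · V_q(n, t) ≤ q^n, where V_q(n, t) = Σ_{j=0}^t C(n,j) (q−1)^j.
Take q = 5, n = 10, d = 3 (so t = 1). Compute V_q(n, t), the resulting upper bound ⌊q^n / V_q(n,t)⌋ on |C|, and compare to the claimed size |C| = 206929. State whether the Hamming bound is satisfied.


V_q(n, t) = 41, q^n = 9765625, Hamming bound = 238185, |C| = 206929 ≤ bound (satisfied).

Step 1: Compute V_q(n, t) = Σ_{j=0}^1 C(n, j) (q−1)^j.
  j = 0: C(10,0)·(4)^0 = 1·1 = 1.
  j = 1: C(10,1)·(4)^1 = 10·4 = 40.
  V_q(n, t) = 1 + 40 = 41.
Step 2: q^n = 5^10 = 9765625.
Step 3: Hamming bound ⌊q^n / V_q(n,t)⌋ = ⌊9765625/41⌋ = 238185.
Step 4: Compare |C| = 206929 to 238185: satisfied.
The claimed |C| lies below the Hamming bound.


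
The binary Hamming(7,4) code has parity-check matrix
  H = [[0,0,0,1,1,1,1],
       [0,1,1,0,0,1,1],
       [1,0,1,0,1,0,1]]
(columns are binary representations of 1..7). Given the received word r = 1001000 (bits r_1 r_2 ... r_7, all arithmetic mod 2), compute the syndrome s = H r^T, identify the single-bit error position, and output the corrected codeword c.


s = (1, 0, 1)^T, error position = 5, corrected codeword c = 1001100

Compute s = H r^T mod 2 one row at a time:
  s_1 = 1 + 0 + 0 + 0 = 1 ≡ 1 (mod 2).
  s_2 = 0 + 0 + 0 + 0 = 0 ≡ 0 (mod 2).
  s_3 = 1 + 0 + 0 + 0 = 1 ≡ 1 (mod 2).
s = (1, 0, 1)^T — this equals column 5 of H (binary 101), so error is at position 5.
Correct: flip bit 5 of r = 1001000 to get c = 1001100.


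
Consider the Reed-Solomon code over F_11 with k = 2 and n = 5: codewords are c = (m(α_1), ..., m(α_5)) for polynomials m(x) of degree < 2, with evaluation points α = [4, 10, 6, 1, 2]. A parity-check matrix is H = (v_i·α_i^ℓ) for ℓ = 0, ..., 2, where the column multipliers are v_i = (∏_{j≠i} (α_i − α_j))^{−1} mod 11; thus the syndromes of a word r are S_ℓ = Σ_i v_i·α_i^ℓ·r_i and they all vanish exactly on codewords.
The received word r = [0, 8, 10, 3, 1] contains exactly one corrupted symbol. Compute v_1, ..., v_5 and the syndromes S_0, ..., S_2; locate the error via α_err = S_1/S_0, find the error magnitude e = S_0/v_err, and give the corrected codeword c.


S = (6, 6, 6), error at position 4, error magnitude e = 7, c = [0, 8, 10, 7, 1].

Step 1: column multipliers v_i = (∏_{j≠i}(α_i − α_j))^{−1} mod 11.
  i = 1 (α = 4): (4−10)(4−6)(4−1)(4−2) = (−6)·(−2)·3·2 = 72 ≡ 6, so v_1 = 6^{−1} = 2 (mod 11).
  i = 2 (α = 10): (10−4)(10−6)(10−1)(10−2) = 6·4·9·8 = 1728 ≡ 1, so v_2 = 1^{−1} = 1 (mod 11).
  i = 3 (α = 6): (6−4)(6−10)(6−1)(6−2) = 2·(−4)·5·4 = −160 ≡ 5, so v_3 = 5^{−1} = 9 (mod 11).
  i = 4 (α = 1): (1−4)(1−10)(1−6)(1−2) = (−3)·(−9)·(−5)·(−1) = 135 ≡ 3, so v_4 = 3^{−1} = 4 (mod 11).
  i = 5 (α = 2): (2−4)(2−10)(2−6)(2−1) = (−2)·(−8)·(−4)·1 = −64 ≡ 2, so v_5 = 2^{−1} = 6 (mod 11).
  v = [2, 1, 9, 4, 6].
Step 2: syndromes of r = [0, 8, 10, 3, 1] (all sums mod 11).
  S_0 = Σ v_i r_i = 2·0 + 1·8 + 9·10 + 4·3 + 6·1 = 116 ≡ 6.
  S_1 = Σ v_i α_i r_i = 2·4·0 + 1·10·8 + 9·6·10 + 4·1·3 + 6·2·1 = 644 ≡ 6.
  α_i^2 mod 11 = [5, 1, 3, 1, 4].
  S_2 = Σ v_i α_i^2 r_i = 2·5·0 + 1·1·8 + 9·3·10 + 4·1·3 + 6·4·1 = 314 ≡ 6.
  S = (6, 6, 6) ≠ 0, so r is not a codeword (an error is present).
Step 3: locate the error. For a single error e at position i, S_ℓ = v_i·e·α_i^ℓ, so α_err = S_1/S_0.
  S_0^{−1} = 6^{−1} = 2 (mod 11), so α_err = 6·2 = 12 ≡ 1 = α_4. Error position i = 4.
  Consistency check: S_2/S_1 = 6·2 = 12 ≡ 1 = α_err ✓ (single-error assumption holds).
Step 4: error magnitude e = S_0/v_4 = S_0·∏_{j≠4}(α_4 − α_j) = 6·3 = 18 ≡ 7 (mod 11).
Step 5: correct position 4: c_4 = r_4 − e = 3 − 7 ≡ 7 (mod 11). Hence c = [0, 8, 10, 7, 1].
  Check: interpolating c through the α_i gives m(x) = 2 + 5·x (degree < 2) with m(α_i) = c_i for every i, so c is indeed a codeword.


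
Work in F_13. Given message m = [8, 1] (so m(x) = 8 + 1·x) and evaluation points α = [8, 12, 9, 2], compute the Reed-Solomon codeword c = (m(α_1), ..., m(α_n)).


c = [3, 7, 4, 10]

Message polynomial: m(x) = 8 + 1·x (mod 13).
For each evaluation point α_i, compute m(α_i) mod 13:
  α_1 = 8: Horner steps 1 → 3, so m(8) = 3.
  α_2 = 12: Horner steps 1 → 7, so m(12) = 7.
  α_3 = 9: Horner steps 1 → 4, so m(9) = 4.
  α_4 = 2: Horner steps 1 → 10, so m(2) = 10.
Codeword c = [3, 7, 4, 10] ∈ F_13^4.


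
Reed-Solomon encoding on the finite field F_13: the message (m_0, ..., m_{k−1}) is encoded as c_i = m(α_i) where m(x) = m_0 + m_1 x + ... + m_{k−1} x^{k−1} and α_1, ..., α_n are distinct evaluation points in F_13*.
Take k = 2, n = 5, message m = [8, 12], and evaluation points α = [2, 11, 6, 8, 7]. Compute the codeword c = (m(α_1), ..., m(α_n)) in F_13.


c = [6, 10, 2, 0, 1]

Message polynomial: m(x) = 8 + 12·x (mod 13).
For each evaluation point α_i, compute m(α_i) mod 13:
  α_1 = 2: Horner steps 12 → 6, so m(2) = 6.
  α_2 = 11: Horner steps 12 → 10, so m(11) = 10.
  α_3 = 6: Horner steps 12 → 2, so m(6) = 2.
  α_4 = 8: Horner steps 12 → 0, so m(8) = 0.
  α_5 = 7: Horner steps 12 → 1, so m(7) = 1.
Codeword c = [6, 10, 2, 0, 1] ∈ F_13^5.


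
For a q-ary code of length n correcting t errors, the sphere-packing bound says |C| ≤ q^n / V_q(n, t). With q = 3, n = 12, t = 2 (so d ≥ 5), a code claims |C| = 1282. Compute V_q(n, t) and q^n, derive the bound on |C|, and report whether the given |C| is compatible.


V_q(n, t) = 289, q^n = 531441, Hamming bound = 1838, |C| = 1282 ≤ bound (satisfied).

Step 1: Compute V_q(n, t) = Σ_{j=0}^2 C(n, j) (q−1)^j.
  j = 0: C(12,0)·(2)^0 = 1·1 = 1.
  j = 1: C(12,1)·(2)^1 = 12·2 = 24.
  j = 2: C(12,2)·(2)^2 = 66·4 = 264.
  V_q(n, t) = 1 + 24 + 264 = 289.
Step 2: q^n = 3^12 = 531441.
Step 3: Hamming bound ⌊q^n / V_q(n,t)⌋ = ⌊531441/289⌋ = 1838.
Step 4: Compare |C| = 1282 to 1838: satisfied.
The claimed |C| lies below the Hamming bound.


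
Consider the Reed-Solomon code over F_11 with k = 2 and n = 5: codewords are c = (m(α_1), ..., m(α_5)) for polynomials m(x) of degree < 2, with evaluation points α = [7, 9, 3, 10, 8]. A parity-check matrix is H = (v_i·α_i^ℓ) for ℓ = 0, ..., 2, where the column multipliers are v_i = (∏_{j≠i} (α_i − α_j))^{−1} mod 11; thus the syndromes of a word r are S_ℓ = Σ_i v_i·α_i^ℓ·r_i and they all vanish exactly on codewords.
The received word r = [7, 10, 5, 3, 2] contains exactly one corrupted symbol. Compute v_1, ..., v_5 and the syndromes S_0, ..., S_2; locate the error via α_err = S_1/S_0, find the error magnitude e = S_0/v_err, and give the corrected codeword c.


S = (9, 4, 3), error at position 2, error magnitude e = 2, c = [7, 8, 5, 3, 2].

Step 1: column multipliers v_i = (∏_{j≠i}(α_i − α_j))^{−1} mod 11.
  i = 1 (α = 7): (7−9)(7−3)(7−10)(7−8) = (−2)·4·(−3)·(−1) = −24 ≡ 9, so v_1 = 9^{−1} = 5 (mod 11).
  i = 2 (α = 9): (9−7)(9−3)(9−10)(9−8) = 2·6·(−1)·1 = −12 ≡ 10, so v_2 = 10^{−1} = 10 (mod 11).
  i = 3 (α = 3): (3−7)(3−9)(3−10)(3−8) = (−4)·(−6)·(−7)·(−5) = 840 ≡ 4, so v_3 = 4^{−1} = 3 (mod 11).
  i = 4 (α = 10): (10−7)(10−9)(10−3)(10−8) = 3·1·7·2 = 42 ≡ 9, so v_4 = 9^{−1} = 5 (mod 11).
  i = 5 (α = 8): (8−7)(8−9)(8−3)(8−10) = 1·(−1)·5·(−2) = 10 ≡ 10, so v_5 = 10^{−1} = 10 (mod 11).
  v = [5, 10, 3, 5, 10].
Step 2: syndromes of r = [7, 10, 5, 3, 2] (all sums mod 11).
  S_0 = Σ v_i r_i = 5·7 + 10·10 + 3·5 + 5·3 + 10·2 = 185 ≡ 9.
  S_1 = Σ v_i α_i r_i = 5·7·7 + 10·9·10 + 3·3·5 + 5·10·3 + 10·8·2 = 1500 ≡ 4.
  α_i^2 mod 11 = [5, 4, 9, 1, 9].
  S_2 = Σ v_i α_i^2 r_i = 5·5·7 + 10·4·10 + 3·9·5 + 5·1·3 + 10·9·2 = 905 ≡ 3.
  S = (9, 4, 3) ≠ 0, so r is not a codeword (an error is present).
Step 3: locate the error. For a single error e at position i, S_ℓ = v_i·e·α_i^ℓ, so α_err = S_1/S_0.
  S_0^{−1} = 9^{−1} = 5 (mod 11), so α_err = 4·5 = 20 ≡ 9 = α_2. Error position i = 2.
  Consistency check: S_2/S_1 = 3·3 = 9 ≡ 9 = α_err ✓ (single-error assumption holds).
Step 4: error magnitude e = S_0/v_2 = S_0·∏_{j≠2}(α_2 − α_j) = 9·10 = 90 ≡ 2 (mod 11).
Step 5: correct position 2: c_2 = r_2 − e = 10 − 2 ≡ 8 (mod 11). Hence c = [7, 8, 5, 3, 2].
  Check: interpolating c through the α_i gives m(x) = 9 + 6·x (degree < 2) with m(α_i) = c_i for every i, so c is indeed a codeword.


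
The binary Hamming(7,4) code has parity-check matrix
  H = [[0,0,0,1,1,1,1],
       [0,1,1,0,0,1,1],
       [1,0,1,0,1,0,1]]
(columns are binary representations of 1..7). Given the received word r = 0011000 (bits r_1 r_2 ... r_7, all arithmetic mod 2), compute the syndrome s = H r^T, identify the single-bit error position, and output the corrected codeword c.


s = (1, 1, 1)^T, error position = 7, corrected codeword c = 0011001

Compute s = H r^T mod 2 one row at a time:
  s_1 = 1 + 0 + 0 + 0 = 1 ≡ 1 (mod 2).
  s_2 = 0 + 1 + 0 + 0 = 1 ≡ 1 (mod 2).
  s_3 = 0 + 1 + 0 + 0 = 1 ≡ 1 (mod 2).
s = (1, 1, 1)^T — this equals column 7 of H (binary 111), so error is at position 7.
Correct: flip bit 7 of r = 0011000 to get c = 0011001.


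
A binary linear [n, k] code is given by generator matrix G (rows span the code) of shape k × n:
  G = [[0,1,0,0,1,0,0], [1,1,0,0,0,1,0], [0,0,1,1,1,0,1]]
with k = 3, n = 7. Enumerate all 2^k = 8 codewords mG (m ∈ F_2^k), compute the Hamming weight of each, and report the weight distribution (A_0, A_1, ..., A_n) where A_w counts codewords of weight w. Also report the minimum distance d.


Weight distribution: A_0 = 1, A_2 = 1, A_3 = 2, A_4 = 2, A_5 = 1, A_7 = 1. Minimum distance d = 2.

Enumerate all 2^3 = 8 messages m ∈ F_2^3.
For each, compute codeword c = mG in F_2^7, then tally its weight.
  m = 000 → c = 0000000, weight = 0.
  m = 100 → c = 0100100, weight = 2.
  m = 010 → c = 1100010, weight = 3.
  m = 110 → c = 1000110, weight = 3.
  m = 001 → c = 0011101, weight = 4.
  m = 101 → c = 0111001, weight = 4.
  m = 011 → c = 1111111, weight = 7.
  m = 111 → c = 1011011, weight = 5.
Tally weights:
  weight 0: 1 codewords.
  weight 2: 1 codewords.
  weight 3: 2 codewords.
  weight 4: 2 codewords.
  weight 5: 1 codewords.
  weight 7: 1 codewords.
Minimum distance d = smallest w > 0 with A_w > 0 = 2.
Sanity: Σ A_w = 8 = 2^3 = 8 ✓.


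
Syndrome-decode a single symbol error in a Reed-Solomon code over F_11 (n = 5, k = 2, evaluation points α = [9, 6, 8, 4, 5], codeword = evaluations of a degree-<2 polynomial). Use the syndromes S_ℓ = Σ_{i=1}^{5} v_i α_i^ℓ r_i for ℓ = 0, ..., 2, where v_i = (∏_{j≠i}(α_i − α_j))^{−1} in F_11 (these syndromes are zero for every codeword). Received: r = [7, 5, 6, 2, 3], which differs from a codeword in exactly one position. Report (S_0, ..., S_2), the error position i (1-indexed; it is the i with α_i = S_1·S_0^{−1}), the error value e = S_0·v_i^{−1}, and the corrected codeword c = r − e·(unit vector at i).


S = (1, 6, 3), error at position 2, error magnitude e = 1, c = [7, 4, 6, 2, 3].

Step 1: column multipliers v_i = (∏_{j≠i}(α_i − α_j))^{−1} mod 11.
  i = 1 (α = 9): (9−6)(9−8)(9−4)(9−5) = 3·1·5·4 = 60 ≡ 5, so v_1 = 5^{−1} = 9 (mod 11).
  i = 2 (α = 6): (6−9)(6−8)(6−4)(6−5) = (−3)·(−2)·2·1 = 12 ≡ 1, so v_2 = 1^{−1} = 1 (mod 11).
  i = 3 (α = 8): (8−9)(8−6)(8−4)(8−5) = (−1)·2·4·3 = −24 ≡ 9, so v_3 = 9^{−1} = 5 (mod 11).
  i = 4 (α = 4): (4−9)(4−6)(4−8)(4−5) = (−5)·(−2)·(−4)·(−1) = 40 ≡ 7, so v_4 = 7^{−1} = 8 (mod 11).
  i = 5 (α = 5): (5−9)(5−6)(5−8)(5−4) = (−4)·(−1)·(−3)·1 = −12 ≡ 10, so v_5 = 10^{−1} = 10 (mod 11).
  v = [9, 1, 5, 8, 10].
Step 2: syndromes of r = [7, 5, 6, 2, 3] (all sums mod 11).
  S_0 = Σ v_i r_i = 9·7 + 1·5 + 5·6 + 8·2 + 10·3 = 144 ≡ 1.
  S_1 = Σ v_i α_i r_i = 9·9·7 + 1·6·5 + 5·8·6 + 8·4·2 + 10·5·3 = 1051 ≡ 6.
  α_i^2 mod 11 = [4, 3, 9, 5, 3].
  S_2 = Σ v_i α_i^2 r_i = 9·4·7 + 1·3·5 + 5·9·6 + 8·5·2 + 10·3·3 = 707 ≡ 3.
  S = (1, 6, 3) ≠ 0, so r is not a codeword (an error is present).
Step 3: locate the error. For a single error e at position i, S_ℓ = v_i·e·α_i^ℓ, so α_err = S_1/S_0.
  S_0^{−1} = 1^{−1} = 1 (mod 11), so α_err = 6·1 = 6 ≡ 6 = α_2. Error position i = 2.
  Consistency check: S_2/S_1 = 3·2 = 6 ≡ 6 = α_err ✓ (single-error assumption holds).
Step 4: error magnitude e = S_0/v_2 = S_0·∏_{j≠2}(α_2 − α_j) = 1·1 = 1 ≡ 1 (mod 11).
Step 5: correct position 2: c_2 = r_2 − e = 5 − 1 ≡ 4 (mod 11). Hence c = [7, 4, 6, 2, 3].
  Check: interpolating c through the α_i gives m(x) = 9 + 1·x (degree < 2) with m(α_i) = c_i for every i, so c is indeed a codeword.


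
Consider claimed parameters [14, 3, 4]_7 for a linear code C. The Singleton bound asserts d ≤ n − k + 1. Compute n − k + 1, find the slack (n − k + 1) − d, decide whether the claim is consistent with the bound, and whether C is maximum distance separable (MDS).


Singleton RHS = n − k + 1 = 12, slack = 8, bound satisfied, not MDS.

Singleton bound: d ≤ n − k + 1.
Here n = 14, k = 3, so n − k + 1 = 12.
Given d = 4, check d ≤ 12: YES.
Slack = (n − k + 1) − d = 8.
The code is NOT MDS (slack = 8 > 0).
Description: the claimed parameters are [14, 3, 4]_7; such a code would be non-MDS.


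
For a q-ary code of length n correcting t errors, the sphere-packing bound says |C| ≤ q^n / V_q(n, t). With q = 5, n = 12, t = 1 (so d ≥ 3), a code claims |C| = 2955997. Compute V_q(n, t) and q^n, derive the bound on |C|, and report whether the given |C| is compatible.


V_q(n, t) = 49, q^n = 244140625, Hamming bound = 4982461, |C| = 2955997 ≤ bound (satisfied).

Step 1: Compute V_q(n, t) = Σ_{j=0}^1 C(n, j) (q−1)^j.
  j = 0: C(12,0)·(4)^0 = 1·1 = 1.
  j = 1: C(12,1)·(4)^1 = 12·4 = 48.
  V_q(n, t) = 1 + 48 = 49.
Step 2: q^n = 5^12 = 244140625.
Step 3: Hamming bound ⌊q^n / V_q(n,t)⌋ = ⌊244140625/49⌋ = 4982461.
Step 4: Compare |C| = 2955997 to 4982461: satisfied.
The claimed |C| lies below the Hamming bound.


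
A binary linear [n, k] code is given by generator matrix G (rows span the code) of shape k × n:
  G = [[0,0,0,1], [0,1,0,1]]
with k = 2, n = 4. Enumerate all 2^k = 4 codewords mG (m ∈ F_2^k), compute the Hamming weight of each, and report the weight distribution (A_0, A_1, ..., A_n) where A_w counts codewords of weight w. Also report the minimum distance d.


Weight distribution: A_0 = 1, A_1 = 2, A_2 = 1. Minimum distance d = 1.

Enumerate all 2^2 = 4 messages m ∈ F_2^2.
For each, compute codeword c = mG in F_2^4, then tally its weight.
  m = 00 → c = 0000, weight = 0.
  m = 10 → c = 0001, weight = 1.
  m = 01 → c = 0101, weight = 2.
  m = 11 → c = 0100, weight = 1.
Tally weights:
  weight 0: 1 codewords.
  weight 1: 2 codewords.
  weight 2: 1 codewords.
Minimum distance d = smallest w > 0 with A_w > 0 = 1.
Sanity: Σ A_w = 4 = 2^2 = 4 ✓.


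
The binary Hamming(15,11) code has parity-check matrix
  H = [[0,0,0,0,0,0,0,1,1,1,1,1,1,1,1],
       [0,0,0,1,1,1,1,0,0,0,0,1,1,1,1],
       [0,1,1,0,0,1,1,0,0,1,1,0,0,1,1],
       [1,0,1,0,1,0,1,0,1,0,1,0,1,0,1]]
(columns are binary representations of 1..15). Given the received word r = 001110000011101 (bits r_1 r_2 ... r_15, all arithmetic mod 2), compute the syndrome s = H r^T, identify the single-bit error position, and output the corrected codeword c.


s = (0, 1, 1, 1)^T, error position = 7, corrected codeword c = 001110100011101

Compute s = H r^T mod 2 one row at a time:
  s_1 = 0 + 0 + 0 + 1 + 1 + 1 + 0 + 1 = 4 ≡ 0 (mod 2).
  s_2 = 1 + 1 + 0 + 0 + 1 + 1 + 0 + 1 = 5 ≡ 1 (mod 2).
  s_3 = 0 + 1 + 0 + 0 + 0 + 1 + 0 + 1 = 3 ≡ 1 (mod 2).
  s_4 = 0 + 1 + 1 + 0 + 0 + 1 + 1 + 1 = 5 ≡ 1 (mod 2).
s = (0, 1, 1, 1)^T — this equals column 7 of H (binary 0111), so error is at position 7.
Correct: flip bit 7 of r = 001110000011101 to get c = 001110100011101.


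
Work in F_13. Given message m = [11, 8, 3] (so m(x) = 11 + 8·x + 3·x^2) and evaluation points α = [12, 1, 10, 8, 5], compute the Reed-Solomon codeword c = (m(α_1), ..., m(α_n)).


c = [6, 9, 1, 7, 9]

Message polynomial: m(x) = 11 + 8·x + 3·x^2 (mod 13).
For each evaluation point α_i, compute m(α_i) mod 13:
  α_1 = 12: Horner steps 3 → 5 → 6, so m(12) = 6.
  α_2 = 1: Horner steps 3 → 11 → 9, so m(1) = 9.
  α_3 = 10: Horner steps 3 → 12 → 1, so m(10) = 1.
  α_4 = 8: Horner steps 3 → 6 → 7, so m(8) = 7.
  α_5 = 5: Horner steps 3 → 10 → 9, so m(5) = 9.
Codeword c = [6, 9, 1, 7, 9] ∈ F_13^5.


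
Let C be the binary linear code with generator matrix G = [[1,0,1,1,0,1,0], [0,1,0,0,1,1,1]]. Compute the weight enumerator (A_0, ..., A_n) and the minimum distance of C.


Weight distribution: A_0 = 1, A_4 = 2, A_6 = 1. Minimum distance d = 4.

Enumerate all 2^2 = 4 messages m ∈ F_2^2.
For each, compute codeword c = mG in F_2^7, then tally its weight.
  m = 00 → c = 0000000, weight = 0.
  m = 10 → c = 1011010, weight = 4.
  m = 01 → c = 0100111, weight = 4.
  m = 11 → c = 1111101, weight = 6.
Tally weights:
  weight 0: 1 codewords.
  weight 4: 2 codewords.
  weight 6: 1 codewords.
Minimum distance d = smallest w > 0 with A_w > 0 = 4.
Sanity: Σ A_w = 4 = 2^2 = 4 ✓.
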